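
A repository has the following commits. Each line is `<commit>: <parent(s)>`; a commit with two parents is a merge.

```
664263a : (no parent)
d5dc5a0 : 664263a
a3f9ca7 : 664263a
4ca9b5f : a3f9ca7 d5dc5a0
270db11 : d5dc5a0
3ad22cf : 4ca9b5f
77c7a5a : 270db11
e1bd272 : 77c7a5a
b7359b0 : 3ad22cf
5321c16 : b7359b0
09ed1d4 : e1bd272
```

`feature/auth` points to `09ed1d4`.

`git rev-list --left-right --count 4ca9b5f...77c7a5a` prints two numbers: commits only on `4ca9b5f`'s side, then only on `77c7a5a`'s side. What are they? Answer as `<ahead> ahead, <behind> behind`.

Reachable from 4ca9b5f: {4ca9b5f, 664263a, a3f9ca7, d5dc5a0}.
Reachable from 77c7a5a: {270db11, 664263a, 77c7a5a, d5dc5a0}.
Only in 4ca9b5f's history (ahead): {4ca9b5f, a3f9ca7} — 2.
Only in 77c7a5a's history (behind): {270db11, 77c7a5a} — 2.

2 ahead, 2 behind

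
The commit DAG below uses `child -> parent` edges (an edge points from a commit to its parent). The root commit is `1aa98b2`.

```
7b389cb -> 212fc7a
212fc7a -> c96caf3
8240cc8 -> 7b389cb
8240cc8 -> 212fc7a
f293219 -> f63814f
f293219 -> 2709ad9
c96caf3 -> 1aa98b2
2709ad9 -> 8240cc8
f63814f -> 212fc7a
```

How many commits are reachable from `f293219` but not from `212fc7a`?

Reachable from f293219: {1aa98b2, 212fc7a, 2709ad9, 7b389cb, 8240cc8, c96caf3, f293219, f63814f}.
Reachable from 212fc7a: {1aa98b2, 212fc7a, c96caf3}.
In f293219's history but not 212fc7a's: {2709ad9, 7b389cb, 8240cc8, f293219, f63814f} — 5 commits.

5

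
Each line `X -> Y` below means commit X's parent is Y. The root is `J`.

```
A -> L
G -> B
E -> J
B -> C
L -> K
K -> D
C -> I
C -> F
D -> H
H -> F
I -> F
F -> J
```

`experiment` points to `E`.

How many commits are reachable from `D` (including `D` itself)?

4

Walking parent pointers from D: reachable set = {D, F, H, J}.
That is 4 commits.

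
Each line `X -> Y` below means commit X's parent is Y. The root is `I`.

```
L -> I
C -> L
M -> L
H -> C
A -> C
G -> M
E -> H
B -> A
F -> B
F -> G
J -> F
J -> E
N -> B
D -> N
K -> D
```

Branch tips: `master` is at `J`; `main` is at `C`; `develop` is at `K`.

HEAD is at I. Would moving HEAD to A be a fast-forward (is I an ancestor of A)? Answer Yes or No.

A fast-forward from I to A is possible iff I is an ancestor of A.
Ancestors of A: {A, C, I, L}.
I is among them, so fast-forward is possible.

Yes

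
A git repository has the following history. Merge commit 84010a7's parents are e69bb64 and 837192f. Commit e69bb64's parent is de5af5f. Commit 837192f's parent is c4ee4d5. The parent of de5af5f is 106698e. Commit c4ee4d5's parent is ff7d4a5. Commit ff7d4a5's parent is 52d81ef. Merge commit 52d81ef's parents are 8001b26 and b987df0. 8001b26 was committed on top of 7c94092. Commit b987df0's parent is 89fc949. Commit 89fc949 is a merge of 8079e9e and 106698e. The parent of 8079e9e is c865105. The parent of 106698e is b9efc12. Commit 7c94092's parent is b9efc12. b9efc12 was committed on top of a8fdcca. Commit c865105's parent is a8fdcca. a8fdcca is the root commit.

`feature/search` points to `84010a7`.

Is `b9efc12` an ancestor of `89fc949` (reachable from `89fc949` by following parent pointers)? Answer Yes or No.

Ancestors of 89fc949 (commits reachable by following parents): {106698e, 8079e9e, 89fc949, a8fdcca, b9efc12, c865105}.
b9efc12 is in that set, so it is an ancestor of 89fc949.

Yes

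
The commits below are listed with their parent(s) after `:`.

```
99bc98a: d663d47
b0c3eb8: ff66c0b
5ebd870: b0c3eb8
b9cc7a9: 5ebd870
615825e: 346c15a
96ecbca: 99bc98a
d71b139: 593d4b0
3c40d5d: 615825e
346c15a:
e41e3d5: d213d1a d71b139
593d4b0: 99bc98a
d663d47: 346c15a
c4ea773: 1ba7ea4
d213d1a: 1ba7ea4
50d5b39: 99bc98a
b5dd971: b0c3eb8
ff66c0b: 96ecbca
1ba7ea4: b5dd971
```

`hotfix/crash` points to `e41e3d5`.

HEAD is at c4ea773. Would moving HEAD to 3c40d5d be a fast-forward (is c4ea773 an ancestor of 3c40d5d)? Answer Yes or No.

A fast-forward from c4ea773 to 3c40d5d is possible iff c4ea773 is an ancestor of 3c40d5d.
Ancestors of 3c40d5d: {346c15a, 3c40d5d, 615825e}.
c4ea773 is not among them, so fast-forward is not possible.

No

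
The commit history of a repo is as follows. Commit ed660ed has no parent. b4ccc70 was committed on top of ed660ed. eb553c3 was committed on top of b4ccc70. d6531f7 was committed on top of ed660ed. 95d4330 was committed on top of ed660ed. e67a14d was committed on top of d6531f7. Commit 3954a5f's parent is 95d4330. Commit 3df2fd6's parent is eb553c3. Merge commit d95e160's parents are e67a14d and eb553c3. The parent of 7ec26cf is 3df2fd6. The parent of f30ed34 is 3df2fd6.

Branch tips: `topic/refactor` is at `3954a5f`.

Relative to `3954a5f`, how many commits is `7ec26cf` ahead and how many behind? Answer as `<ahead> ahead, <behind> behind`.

Reachable from 7ec26cf: {3df2fd6, 7ec26cf, b4ccc70, eb553c3, ed660ed}.
Reachable from 3954a5f: {3954a5f, 95d4330, ed660ed}.
Only in 7ec26cf's history (ahead): {3df2fd6, 7ec26cf, b4ccc70, eb553c3} — 4.
Only in 3954a5f's history (behind): {3954a5f, 95d4330} — 2.

4 ahead, 2 behind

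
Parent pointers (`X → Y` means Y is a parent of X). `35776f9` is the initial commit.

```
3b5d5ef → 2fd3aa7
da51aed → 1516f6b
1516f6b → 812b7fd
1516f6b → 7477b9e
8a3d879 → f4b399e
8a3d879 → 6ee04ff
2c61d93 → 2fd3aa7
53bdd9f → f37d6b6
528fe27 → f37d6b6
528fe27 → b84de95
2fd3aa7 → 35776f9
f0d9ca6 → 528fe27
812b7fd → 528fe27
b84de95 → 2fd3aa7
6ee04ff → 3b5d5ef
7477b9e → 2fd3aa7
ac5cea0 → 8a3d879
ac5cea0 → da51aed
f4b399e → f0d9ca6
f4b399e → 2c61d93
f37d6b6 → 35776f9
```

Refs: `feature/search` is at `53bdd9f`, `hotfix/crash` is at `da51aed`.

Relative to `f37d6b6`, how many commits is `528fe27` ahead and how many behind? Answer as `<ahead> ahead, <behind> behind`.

3 ahead, 0 behind

Reachable from 528fe27: {2fd3aa7, 35776f9, 528fe27, b84de95, f37d6b6}.
Reachable from f37d6b6: {35776f9, f37d6b6}.
Only in 528fe27's history (ahead): {2fd3aa7, 528fe27, b84de95} — 3.
Only in f37d6b6's history (behind): {} — 0.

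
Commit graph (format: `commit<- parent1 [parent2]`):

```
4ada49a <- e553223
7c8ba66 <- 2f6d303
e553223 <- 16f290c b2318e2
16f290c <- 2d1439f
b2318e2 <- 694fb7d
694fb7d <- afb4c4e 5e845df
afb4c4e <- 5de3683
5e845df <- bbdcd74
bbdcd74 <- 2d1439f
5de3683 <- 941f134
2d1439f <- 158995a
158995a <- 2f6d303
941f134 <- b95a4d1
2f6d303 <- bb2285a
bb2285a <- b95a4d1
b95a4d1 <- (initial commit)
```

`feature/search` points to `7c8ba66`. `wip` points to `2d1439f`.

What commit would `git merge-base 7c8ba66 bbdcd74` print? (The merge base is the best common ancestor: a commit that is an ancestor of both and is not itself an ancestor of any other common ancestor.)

Ancestors of 7c8ba66: {2f6d303, 7c8ba66, b95a4d1, bb2285a}.
Ancestors of bbdcd74: {158995a, 2d1439f, 2f6d303, b95a4d1, bb2285a, bbdcd74}.
Common ancestors: {2f6d303, b95a4d1, bb2285a}.
Among these, 2f6d303 is not an ancestor of any other common ancestor — it is the merge base.

2f6d303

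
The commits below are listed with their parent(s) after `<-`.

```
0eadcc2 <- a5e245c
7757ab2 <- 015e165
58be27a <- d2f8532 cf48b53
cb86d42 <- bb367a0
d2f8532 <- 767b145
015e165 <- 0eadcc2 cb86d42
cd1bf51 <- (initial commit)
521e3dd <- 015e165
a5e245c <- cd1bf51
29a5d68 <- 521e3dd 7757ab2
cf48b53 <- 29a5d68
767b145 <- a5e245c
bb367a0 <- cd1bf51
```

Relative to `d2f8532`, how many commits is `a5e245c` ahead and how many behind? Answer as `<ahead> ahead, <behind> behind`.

0 ahead, 2 behind

Reachable from a5e245c: {a5e245c, cd1bf51}.
Reachable from d2f8532: {767b145, a5e245c, cd1bf51, d2f8532}.
Only in a5e245c's history (ahead): {} — 0.
Only in d2f8532's history (behind): {767b145, d2f8532} — 2.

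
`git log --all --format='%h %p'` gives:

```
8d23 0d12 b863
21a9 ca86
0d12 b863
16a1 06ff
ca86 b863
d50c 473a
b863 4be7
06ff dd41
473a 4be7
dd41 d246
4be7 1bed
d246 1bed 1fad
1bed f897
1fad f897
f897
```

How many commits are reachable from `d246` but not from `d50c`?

Reachable from d246: {1bed, 1fad, d246, f897}.
Reachable from d50c: {1bed, 473a, 4be7, d50c, f897}.
In d246's history but not d50c's: {1fad, d246} — 2 commits.

2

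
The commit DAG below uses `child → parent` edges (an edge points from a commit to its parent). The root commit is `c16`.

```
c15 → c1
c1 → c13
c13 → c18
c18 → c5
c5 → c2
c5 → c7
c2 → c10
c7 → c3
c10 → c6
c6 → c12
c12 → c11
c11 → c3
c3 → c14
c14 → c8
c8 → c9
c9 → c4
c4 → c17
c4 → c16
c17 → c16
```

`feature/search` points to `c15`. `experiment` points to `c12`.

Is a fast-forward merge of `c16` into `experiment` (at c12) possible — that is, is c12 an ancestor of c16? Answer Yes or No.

No

A fast-forward from c12 to c16 is possible iff c12 is an ancestor of c16.
Ancestors of c16: {c16}.
c12 is not among them, so fast-forward is not possible.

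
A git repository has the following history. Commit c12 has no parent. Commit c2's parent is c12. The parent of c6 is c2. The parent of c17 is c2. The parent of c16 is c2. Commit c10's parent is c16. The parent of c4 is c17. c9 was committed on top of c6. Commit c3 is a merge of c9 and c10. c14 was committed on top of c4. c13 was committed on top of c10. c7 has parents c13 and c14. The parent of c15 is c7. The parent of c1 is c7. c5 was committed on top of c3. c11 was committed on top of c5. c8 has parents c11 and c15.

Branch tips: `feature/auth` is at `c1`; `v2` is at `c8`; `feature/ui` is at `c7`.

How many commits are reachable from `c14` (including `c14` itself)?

Walking parent pointers from c14: reachable set = {c12, c14, c17, c2, c4}.
That is 5 commits.

5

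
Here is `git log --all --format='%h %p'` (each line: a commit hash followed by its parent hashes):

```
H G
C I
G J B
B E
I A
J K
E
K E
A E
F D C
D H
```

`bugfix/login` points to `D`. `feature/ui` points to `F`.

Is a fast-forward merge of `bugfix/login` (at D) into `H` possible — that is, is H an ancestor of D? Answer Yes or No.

A fast-forward from H to D is possible iff H is an ancestor of D.
Ancestors of D: {B, D, E, G, H, J, K}.
H is among them, so fast-forward is possible.

Yes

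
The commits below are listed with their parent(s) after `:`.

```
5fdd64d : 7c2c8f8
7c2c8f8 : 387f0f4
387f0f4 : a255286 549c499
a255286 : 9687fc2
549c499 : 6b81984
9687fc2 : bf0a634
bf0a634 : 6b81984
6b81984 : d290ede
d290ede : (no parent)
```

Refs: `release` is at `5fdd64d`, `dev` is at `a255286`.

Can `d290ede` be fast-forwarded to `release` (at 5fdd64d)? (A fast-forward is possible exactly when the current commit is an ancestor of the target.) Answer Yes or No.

Yes

A fast-forward from d290ede to 5fdd64d is possible iff d290ede is an ancestor of 5fdd64d.
Ancestors of 5fdd64d: {387f0f4, 549c499, 5fdd64d, 6b81984, 7c2c8f8, 9687fc2, a255286, bf0a634, d290ede}.
d290ede is among them, so fast-forward is possible.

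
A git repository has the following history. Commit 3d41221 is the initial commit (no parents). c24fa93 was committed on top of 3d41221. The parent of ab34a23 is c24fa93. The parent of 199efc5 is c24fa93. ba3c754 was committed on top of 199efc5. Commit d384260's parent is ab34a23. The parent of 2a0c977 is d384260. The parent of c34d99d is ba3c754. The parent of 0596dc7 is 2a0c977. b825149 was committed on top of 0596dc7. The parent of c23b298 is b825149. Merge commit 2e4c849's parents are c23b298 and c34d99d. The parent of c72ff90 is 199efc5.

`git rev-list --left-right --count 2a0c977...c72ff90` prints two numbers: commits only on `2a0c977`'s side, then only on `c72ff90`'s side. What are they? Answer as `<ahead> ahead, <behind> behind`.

Reachable from 2a0c977: {2a0c977, 3d41221, ab34a23, c24fa93, d384260}.
Reachable from c72ff90: {199efc5, 3d41221, c24fa93, c72ff90}.
Only in 2a0c977's history (ahead): {2a0c977, ab34a23, d384260} — 3.
Only in c72ff90's history (behind): {199efc5, c72ff90} — 2.

3 ahead, 2 behind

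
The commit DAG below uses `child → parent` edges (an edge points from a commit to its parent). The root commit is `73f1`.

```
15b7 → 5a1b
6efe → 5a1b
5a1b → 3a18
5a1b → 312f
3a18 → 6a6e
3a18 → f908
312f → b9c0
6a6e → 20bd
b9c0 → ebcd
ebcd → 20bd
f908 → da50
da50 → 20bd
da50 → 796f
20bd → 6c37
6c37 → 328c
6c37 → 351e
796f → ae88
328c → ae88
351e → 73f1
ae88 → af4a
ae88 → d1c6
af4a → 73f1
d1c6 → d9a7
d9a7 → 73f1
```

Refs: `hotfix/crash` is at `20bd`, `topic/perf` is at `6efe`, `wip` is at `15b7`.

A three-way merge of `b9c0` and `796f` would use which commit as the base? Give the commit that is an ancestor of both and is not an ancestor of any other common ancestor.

ae88

Ancestors of b9c0: {20bd, 328c, 351e, 6c37, 73f1, ae88, af4a, b9c0, d1c6, d9a7, ebcd}.
Ancestors of 796f: {73f1, 796f, ae88, af4a, d1c6, d9a7}.
Common ancestors: {73f1, ae88, af4a, d1c6, d9a7}.
Among these, ae88 is not an ancestor of any other common ancestor — it is the merge base.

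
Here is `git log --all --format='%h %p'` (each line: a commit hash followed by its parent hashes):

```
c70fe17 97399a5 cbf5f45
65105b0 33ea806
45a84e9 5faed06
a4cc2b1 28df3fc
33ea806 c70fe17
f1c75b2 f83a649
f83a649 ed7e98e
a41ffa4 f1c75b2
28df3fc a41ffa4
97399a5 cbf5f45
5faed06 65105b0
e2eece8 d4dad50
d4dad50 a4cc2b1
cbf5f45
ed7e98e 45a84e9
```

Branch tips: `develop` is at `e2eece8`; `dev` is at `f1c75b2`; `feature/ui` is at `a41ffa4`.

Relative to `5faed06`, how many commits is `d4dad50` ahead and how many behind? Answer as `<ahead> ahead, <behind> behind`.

8 ahead, 0 behind

Reachable from d4dad50: {28df3fc, 33ea806, 45a84e9, 5faed06, 65105b0, 97399a5, a41ffa4, a4cc2b1, c70fe17, cbf5f45, d4dad50, ed7e98e, f1c75b2, f83a649}.
Reachable from 5faed06: {33ea806, 5faed06, 65105b0, 97399a5, c70fe17, cbf5f45}.
Only in d4dad50's history (ahead): {28df3fc, 45a84e9, a41ffa4, a4cc2b1, d4dad50, ed7e98e, f1c75b2, f83a649} — 8.
Only in 5faed06's history (behind): {} — 0.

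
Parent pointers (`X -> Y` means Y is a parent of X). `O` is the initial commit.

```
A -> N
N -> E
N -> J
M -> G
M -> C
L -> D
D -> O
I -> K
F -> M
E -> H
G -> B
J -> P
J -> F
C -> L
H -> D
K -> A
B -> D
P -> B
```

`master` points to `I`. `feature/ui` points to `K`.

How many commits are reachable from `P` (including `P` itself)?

Walking parent pointers from P: reachable set = {B, D, O, P}.
That is 4 commits.

4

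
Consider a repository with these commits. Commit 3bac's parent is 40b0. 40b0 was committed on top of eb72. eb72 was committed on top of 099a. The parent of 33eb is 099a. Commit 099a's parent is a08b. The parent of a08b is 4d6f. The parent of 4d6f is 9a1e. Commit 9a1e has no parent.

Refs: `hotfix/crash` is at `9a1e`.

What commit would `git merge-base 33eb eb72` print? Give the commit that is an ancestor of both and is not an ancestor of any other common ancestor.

099a

Ancestors of 33eb: {099a, 33eb, 4d6f, 9a1e, a08b}.
Ancestors of eb72: {099a, 4d6f, 9a1e, a08b, eb72}.
Common ancestors: {099a, 4d6f, 9a1e, a08b}.
Among these, 099a is not an ancestor of any other common ancestor — it is the merge base.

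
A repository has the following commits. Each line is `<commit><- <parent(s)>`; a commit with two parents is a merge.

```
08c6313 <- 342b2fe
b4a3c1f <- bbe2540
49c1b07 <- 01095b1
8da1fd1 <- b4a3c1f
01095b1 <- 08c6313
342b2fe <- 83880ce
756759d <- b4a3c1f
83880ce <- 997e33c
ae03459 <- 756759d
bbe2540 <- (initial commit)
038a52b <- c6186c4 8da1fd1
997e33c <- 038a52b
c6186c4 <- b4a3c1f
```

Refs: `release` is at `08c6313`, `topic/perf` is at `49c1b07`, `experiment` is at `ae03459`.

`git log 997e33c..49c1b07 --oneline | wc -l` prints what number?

5

Reachable from 49c1b07: {01095b1, 038a52b, 08c6313, 342b2fe, 49c1b07, 83880ce, 8da1fd1, 997e33c, b4a3c1f, bbe2540, c6186c4}.
Reachable from 997e33c: {038a52b, 8da1fd1, 997e33c, b4a3c1f, bbe2540, c6186c4}.
In 49c1b07's history but not 997e33c's: {01095b1, 08c6313, 342b2fe, 49c1b07, 83880ce} — 5 commits.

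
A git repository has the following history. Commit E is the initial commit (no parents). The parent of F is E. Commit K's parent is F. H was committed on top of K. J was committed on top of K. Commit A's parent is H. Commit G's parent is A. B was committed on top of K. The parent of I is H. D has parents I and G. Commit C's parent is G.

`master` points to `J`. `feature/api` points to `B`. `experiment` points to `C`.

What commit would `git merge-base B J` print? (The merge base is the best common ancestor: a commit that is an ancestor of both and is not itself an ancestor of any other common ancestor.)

K

Ancestors of B: {B, E, F, K}.
Ancestors of J: {E, F, J, K}.
Common ancestors: {E, F, K}.
Among these, K is not an ancestor of any other common ancestor — it is the merge base.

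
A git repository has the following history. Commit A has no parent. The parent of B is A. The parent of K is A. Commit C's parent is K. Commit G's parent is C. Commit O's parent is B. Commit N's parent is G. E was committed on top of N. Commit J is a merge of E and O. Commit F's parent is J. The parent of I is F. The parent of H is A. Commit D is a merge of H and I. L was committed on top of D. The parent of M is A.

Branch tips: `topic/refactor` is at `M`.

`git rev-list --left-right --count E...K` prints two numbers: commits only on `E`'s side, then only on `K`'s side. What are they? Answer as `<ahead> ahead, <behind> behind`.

Reachable from E: {A, C, E, G, K, N}.
Reachable from K: {A, K}.
Only in E's history (ahead): {C, E, G, N} — 4.
Only in K's history (behind): {} — 0.

4 ahead, 0 behind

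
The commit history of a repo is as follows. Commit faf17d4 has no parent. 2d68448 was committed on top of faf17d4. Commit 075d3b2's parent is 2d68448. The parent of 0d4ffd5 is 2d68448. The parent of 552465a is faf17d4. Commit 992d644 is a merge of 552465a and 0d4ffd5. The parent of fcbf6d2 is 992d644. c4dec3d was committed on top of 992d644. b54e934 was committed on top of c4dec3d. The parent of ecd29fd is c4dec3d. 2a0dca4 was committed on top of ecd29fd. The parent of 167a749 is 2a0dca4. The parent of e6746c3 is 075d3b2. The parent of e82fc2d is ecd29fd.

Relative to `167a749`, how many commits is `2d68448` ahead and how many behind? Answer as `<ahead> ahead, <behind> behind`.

0 ahead, 7 behind

Reachable from 2d68448: {2d68448, faf17d4}.
Reachable from 167a749: {0d4ffd5, 167a749, 2a0dca4, 2d68448, 552465a, 992d644, c4dec3d, ecd29fd, faf17d4}.
Only in 2d68448's history (ahead): {} — 0.
Only in 167a749's history (behind): {0d4ffd5, 167a749, 2a0dca4, 552465a, 992d644, c4dec3d, ecd29fd} — 7.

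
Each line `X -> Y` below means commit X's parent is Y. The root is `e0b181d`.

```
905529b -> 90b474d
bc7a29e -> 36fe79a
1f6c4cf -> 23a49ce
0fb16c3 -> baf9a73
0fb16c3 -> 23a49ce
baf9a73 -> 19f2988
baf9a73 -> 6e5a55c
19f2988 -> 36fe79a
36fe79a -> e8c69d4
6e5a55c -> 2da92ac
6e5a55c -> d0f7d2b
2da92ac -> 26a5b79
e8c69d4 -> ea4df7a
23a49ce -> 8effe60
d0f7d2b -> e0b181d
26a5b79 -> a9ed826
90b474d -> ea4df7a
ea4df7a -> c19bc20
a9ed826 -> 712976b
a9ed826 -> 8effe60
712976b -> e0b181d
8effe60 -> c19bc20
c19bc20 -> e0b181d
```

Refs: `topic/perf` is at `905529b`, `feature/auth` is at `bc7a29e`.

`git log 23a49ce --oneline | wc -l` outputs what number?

Walking parent pointers from 23a49ce: reachable set = {23a49ce, 8effe60, c19bc20, e0b181d}.
That is 4 commits.

4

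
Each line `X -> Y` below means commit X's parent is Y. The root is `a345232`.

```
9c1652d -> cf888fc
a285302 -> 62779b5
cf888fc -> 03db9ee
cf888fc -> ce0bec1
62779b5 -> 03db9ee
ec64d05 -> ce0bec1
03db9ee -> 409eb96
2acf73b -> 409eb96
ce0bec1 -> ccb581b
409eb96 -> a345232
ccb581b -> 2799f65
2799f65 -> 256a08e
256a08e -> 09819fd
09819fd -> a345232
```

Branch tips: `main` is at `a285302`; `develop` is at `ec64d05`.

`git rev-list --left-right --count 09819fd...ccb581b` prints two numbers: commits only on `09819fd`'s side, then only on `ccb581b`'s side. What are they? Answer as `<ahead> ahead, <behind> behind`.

Reachable from 09819fd: {09819fd, a345232}.
Reachable from ccb581b: {09819fd, 256a08e, 2799f65, a345232, ccb581b}.
Only in 09819fd's history (ahead): {} — 0.
Only in ccb581b's history (behind): {256a08e, 2799f65, ccb581b} — 3.

0 ahead, 3 behind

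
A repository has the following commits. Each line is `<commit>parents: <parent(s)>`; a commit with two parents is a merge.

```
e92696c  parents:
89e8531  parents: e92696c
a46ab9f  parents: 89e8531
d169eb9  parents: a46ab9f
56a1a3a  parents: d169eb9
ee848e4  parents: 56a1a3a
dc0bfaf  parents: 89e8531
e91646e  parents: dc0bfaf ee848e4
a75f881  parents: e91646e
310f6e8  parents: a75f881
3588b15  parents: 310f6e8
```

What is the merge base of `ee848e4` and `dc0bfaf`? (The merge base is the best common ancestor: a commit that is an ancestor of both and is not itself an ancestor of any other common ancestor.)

89e8531

Ancestors of ee848e4: {56a1a3a, 89e8531, a46ab9f, d169eb9, e92696c, ee848e4}.
Ancestors of dc0bfaf: {89e8531, dc0bfaf, e92696c}.
Common ancestors: {89e8531, e92696c}.
Among these, 89e8531 is not an ancestor of any other common ancestor — it is the merge base.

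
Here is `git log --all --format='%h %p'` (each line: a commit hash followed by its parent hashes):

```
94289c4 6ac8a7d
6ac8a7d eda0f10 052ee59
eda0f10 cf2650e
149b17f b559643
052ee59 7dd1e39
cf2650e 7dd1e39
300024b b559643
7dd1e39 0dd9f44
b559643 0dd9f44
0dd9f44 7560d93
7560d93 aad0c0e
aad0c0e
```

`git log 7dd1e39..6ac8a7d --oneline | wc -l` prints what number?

4

Reachable from 6ac8a7d: {052ee59, 0dd9f44, 6ac8a7d, 7560d93, 7dd1e39, aad0c0e, cf2650e, eda0f10}.
Reachable from 7dd1e39: {0dd9f44, 7560d93, 7dd1e39, aad0c0e}.
In 6ac8a7d's history but not 7dd1e39's: {052ee59, 6ac8a7d, cf2650e, eda0f10} — 4 commits.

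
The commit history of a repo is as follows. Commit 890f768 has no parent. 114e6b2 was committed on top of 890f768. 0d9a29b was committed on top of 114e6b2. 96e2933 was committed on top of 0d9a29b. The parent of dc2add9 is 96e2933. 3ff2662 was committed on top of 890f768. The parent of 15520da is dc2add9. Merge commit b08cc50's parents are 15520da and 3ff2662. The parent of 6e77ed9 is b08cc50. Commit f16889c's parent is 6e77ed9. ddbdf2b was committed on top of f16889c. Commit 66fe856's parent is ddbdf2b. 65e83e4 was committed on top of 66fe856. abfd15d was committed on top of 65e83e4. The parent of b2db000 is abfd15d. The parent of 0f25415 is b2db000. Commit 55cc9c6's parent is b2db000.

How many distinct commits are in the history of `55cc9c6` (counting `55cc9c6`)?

16

Walking parent pointers from 55cc9c6: reachable set = {0d9a29b, 114e6b2, 15520da, 3ff2662, 55cc9c6, 65e83e4, 66fe856, 6e77ed9, 890f768, 96e2933, abfd15d, b08cc50, b2db000, dc2add9, ddbdf2b, f16889c}.
That is 16 commits.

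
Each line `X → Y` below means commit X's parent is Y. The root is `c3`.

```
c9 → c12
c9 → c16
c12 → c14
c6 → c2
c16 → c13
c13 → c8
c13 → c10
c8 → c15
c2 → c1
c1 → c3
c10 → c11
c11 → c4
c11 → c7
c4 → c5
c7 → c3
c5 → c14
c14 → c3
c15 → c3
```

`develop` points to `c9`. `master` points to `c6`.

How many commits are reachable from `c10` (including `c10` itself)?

Walking parent pointers from c10: reachable set = {c10, c11, c14, c3, c4, c5, c7}.
That is 7 commits.

7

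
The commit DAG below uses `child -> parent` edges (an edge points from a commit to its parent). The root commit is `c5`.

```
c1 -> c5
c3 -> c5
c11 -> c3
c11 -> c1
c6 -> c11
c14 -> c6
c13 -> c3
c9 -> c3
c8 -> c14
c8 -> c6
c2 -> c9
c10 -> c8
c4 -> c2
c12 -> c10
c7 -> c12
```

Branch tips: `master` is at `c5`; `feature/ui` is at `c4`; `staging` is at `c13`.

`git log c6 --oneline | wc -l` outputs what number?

Walking parent pointers from c6: reachable set = {c1, c11, c3, c5, c6}.
That is 5 commits.

5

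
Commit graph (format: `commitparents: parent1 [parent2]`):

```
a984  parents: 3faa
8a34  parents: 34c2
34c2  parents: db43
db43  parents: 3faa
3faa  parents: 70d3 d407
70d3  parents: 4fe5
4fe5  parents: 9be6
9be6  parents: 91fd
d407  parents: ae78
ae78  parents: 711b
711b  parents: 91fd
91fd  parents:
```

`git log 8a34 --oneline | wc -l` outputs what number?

Walking parent pointers from 8a34: reachable set = {34c2, 3faa, 4fe5, 70d3, 711b, 8a34, 91fd, 9be6, ae78, d407, db43}.
That is 11 commits.

11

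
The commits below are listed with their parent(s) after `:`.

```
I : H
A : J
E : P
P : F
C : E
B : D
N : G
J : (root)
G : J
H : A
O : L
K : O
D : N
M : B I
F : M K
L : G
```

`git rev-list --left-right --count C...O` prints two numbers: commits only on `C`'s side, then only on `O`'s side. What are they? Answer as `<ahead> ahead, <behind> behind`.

Reachable from C: {A, B, C, D, E, F, G, H, I, J, K, L, M, N, O, P}.
Reachable from O: {G, J, L, O}.
Only in C's history (ahead): {A, B, C, D, E, F, H, I, K, M, N, P} — 12.
Only in O's history (behind): {} — 0.

12 ahead, 0 behind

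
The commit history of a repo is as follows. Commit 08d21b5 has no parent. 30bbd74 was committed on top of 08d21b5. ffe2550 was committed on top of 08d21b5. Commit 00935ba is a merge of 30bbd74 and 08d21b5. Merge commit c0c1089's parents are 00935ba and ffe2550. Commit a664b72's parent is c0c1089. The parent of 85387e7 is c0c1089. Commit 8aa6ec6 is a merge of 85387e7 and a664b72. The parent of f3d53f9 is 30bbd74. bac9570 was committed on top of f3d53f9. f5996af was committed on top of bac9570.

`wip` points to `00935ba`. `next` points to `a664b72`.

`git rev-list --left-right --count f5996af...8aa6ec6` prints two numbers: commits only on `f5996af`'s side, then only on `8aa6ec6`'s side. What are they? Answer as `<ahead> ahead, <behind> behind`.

Reachable from f5996af: {08d21b5, 30bbd74, bac9570, f3d53f9, f5996af}.
Reachable from 8aa6ec6: {00935ba, 08d21b5, 30bbd74, 85387e7, 8aa6ec6, a664b72, c0c1089, ffe2550}.
Only in f5996af's history (ahead): {bac9570, f3d53f9, f5996af} — 3.
Only in 8aa6ec6's history (behind): {00935ba, 85387e7, 8aa6ec6, a664b72, c0c1089, ffe2550} — 6.

3 ahead, 6 behind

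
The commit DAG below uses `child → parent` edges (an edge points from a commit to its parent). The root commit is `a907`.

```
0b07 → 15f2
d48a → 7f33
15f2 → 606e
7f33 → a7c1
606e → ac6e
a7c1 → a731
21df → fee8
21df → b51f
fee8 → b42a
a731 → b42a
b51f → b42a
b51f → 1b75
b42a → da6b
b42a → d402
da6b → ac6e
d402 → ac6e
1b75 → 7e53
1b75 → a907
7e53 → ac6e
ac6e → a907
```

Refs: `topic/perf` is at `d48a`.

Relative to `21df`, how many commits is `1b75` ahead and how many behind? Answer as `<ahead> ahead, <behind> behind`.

0 ahead, 6 behind

Reachable from 1b75: {1b75, 7e53, a907, ac6e}.
Reachable from 21df: {1b75, 21df, 7e53, a907, ac6e, b42a, b51f, d402, da6b, fee8}.
Only in 1b75's history (ahead): {} — 0.
Only in 21df's history (behind): {21df, b42a, b51f, d402, da6b, fee8} — 6.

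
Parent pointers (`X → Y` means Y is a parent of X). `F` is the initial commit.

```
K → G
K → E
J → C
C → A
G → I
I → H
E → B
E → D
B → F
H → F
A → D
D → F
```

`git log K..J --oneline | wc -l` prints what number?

3

Reachable from J: {A, C, D, F, J}.
Reachable from K: {B, D, E, F, G, H, I, K}.
In J's history but not K's: {A, C, J} — 3 commits.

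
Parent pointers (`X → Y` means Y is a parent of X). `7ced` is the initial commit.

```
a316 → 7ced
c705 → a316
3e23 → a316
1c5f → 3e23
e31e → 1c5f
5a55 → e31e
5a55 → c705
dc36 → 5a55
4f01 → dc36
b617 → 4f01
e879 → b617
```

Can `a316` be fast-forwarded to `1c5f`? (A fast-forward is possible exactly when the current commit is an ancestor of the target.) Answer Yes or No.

A fast-forward from a316 to 1c5f is possible iff a316 is an ancestor of 1c5f.
Ancestors of 1c5f: {1c5f, 3e23, 7ced, a316}.
a316 is among them, so fast-forward is possible.

Yes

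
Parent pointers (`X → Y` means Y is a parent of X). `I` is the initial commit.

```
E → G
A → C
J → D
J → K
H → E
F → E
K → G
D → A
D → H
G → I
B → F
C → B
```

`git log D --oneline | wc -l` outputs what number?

Walking parent pointers from D: reachable set = {A, B, C, D, E, F, G, H, I}.
That is 9 commits.

9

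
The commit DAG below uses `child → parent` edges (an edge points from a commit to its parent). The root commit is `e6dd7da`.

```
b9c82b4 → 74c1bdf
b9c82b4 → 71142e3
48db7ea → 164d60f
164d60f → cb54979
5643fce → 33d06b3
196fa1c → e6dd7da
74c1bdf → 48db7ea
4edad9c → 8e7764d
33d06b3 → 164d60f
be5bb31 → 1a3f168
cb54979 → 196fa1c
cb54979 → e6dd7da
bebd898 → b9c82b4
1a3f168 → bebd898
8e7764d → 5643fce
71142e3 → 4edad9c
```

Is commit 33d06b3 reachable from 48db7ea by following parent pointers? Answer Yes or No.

Ancestors of 48db7ea: {164d60f, 196fa1c, 48db7ea, cb54979, e6dd7da}.
33d06b3 is not in that set, so it is not an ancestor of 48db7ea.

No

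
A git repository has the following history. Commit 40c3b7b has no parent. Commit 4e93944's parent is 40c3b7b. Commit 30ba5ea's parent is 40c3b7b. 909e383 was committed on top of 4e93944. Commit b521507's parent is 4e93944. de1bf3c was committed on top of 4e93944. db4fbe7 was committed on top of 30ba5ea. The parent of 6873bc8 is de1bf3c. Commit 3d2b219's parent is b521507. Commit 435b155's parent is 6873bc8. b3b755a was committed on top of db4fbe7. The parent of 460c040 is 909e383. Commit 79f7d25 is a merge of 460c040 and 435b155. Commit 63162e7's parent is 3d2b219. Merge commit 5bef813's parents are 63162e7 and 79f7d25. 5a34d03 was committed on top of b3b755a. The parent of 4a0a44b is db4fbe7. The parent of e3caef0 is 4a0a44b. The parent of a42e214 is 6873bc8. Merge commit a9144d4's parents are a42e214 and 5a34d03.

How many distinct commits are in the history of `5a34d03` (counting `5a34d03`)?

5

Walking parent pointers from 5a34d03: reachable set = {30ba5ea, 40c3b7b, 5a34d03, b3b755a, db4fbe7}.
That is 5 commits.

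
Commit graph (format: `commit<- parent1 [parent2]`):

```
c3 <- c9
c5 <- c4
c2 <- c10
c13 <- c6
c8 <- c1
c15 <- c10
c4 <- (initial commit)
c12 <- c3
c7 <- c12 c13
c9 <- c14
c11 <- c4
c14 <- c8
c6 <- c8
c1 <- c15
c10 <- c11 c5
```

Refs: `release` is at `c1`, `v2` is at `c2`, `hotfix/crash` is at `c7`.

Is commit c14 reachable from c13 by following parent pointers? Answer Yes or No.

No

Ancestors of c13: {c1, c10, c11, c13, c15, c4, c5, c6, c8}.
c14 is not in that set, so it is not an ancestor of c13.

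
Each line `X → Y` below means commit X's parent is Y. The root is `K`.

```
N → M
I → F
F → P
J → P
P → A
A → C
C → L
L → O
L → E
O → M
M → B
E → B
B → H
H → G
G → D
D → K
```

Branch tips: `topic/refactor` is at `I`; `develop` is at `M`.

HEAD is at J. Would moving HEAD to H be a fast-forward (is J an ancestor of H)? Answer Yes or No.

No

A fast-forward from J to H is possible iff J is an ancestor of H.
Ancestors of H: {D, G, H, K}.
J is not among them, so fast-forward is not possible.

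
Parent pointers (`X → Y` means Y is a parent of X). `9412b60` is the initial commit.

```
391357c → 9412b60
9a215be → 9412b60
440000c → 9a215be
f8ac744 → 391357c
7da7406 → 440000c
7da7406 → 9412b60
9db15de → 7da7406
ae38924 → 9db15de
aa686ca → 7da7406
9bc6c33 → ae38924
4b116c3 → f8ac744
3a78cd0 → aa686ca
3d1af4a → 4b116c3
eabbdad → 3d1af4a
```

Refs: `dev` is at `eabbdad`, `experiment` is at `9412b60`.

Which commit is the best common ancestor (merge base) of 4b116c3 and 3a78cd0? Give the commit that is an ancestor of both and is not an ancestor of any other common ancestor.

Ancestors of 4b116c3: {391357c, 4b116c3, 9412b60, f8ac744}.
Ancestors of 3a78cd0: {3a78cd0, 440000c, 7da7406, 9412b60, 9a215be, aa686ca}.
Common ancestors: {9412b60}.
The only common ancestor is 9412b60, so it is the merge base.

9412b60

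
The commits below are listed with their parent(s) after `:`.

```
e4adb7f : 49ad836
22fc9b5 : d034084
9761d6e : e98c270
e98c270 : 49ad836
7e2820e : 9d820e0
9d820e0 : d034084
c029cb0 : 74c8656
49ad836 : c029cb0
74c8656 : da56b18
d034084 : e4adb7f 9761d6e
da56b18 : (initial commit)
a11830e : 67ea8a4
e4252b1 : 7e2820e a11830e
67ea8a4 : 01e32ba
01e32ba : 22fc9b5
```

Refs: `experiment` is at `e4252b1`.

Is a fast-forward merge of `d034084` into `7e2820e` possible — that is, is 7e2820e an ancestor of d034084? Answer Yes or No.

No

A fast-forward from 7e2820e to d034084 is possible iff 7e2820e is an ancestor of d034084.
Ancestors of d034084: {49ad836, 74c8656, 9761d6e, c029cb0, d034084, da56b18, e4adb7f, e98c270}.
7e2820e is not among them, so fast-forward is not possible.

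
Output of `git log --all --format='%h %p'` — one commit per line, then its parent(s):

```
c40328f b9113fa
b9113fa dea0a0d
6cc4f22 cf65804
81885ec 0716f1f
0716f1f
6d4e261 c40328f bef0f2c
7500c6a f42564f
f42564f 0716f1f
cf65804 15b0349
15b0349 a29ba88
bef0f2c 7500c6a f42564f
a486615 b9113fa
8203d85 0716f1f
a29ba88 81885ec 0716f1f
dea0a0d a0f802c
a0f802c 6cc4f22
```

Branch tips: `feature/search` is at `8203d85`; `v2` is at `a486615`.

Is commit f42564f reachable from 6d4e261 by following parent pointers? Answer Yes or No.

Ancestors of 6d4e261 (commits reachable by following parents): {0716f1f, 15b0349, 6cc4f22, 6d4e261, 7500c6a, 81885ec, a0f802c, a29ba88, b9113fa, bef0f2c, c40328f, cf65804, dea0a0d, f42564f}.
f42564f is in that set, so it is an ancestor of 6d4e261.

Yes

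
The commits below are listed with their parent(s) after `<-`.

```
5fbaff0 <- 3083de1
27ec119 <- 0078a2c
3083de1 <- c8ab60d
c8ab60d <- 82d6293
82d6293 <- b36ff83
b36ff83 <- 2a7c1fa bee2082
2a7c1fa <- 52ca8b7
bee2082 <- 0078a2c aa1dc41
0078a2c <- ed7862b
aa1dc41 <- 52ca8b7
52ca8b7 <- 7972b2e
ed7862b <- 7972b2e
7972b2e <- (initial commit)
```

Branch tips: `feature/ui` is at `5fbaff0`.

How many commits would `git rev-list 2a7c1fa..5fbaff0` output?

9

Reachable from 5fbaff0: {0078a2c, 2a7c1fa, 3083de1, 52ca8b7, 5fbaff0, 7972b2e, 82d6293, aa1dc41, b36ff83, bee2082, c8ab60d, ed7862b}.
Reachable from 2a7c1fa: {2a7c1fa, 52ca8b7, 7972b2e}.
In 5fbaff0's history but not 2a7c1fa's: {0078a2c, 3083de1, 5fbaff0, 82d6293, aa1dc41, b36ff83, bee2082, c8ab60d, ed7862b} — 9 commits.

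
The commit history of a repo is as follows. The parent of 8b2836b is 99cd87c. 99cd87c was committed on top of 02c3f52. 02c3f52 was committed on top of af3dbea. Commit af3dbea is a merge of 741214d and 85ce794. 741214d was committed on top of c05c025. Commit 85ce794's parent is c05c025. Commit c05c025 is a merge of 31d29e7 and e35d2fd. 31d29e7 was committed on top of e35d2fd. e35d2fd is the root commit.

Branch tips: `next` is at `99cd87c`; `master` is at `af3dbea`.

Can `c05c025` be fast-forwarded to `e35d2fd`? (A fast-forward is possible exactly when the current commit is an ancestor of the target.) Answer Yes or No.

A fast-forward from c05c025 to e35d2fd is possible iff c05c025 is an ancestor of e35d2fd.
Ancestors of e35d2fd: {e35d2fd}.
c05c025 is not among them, so fast-forward is not possible.

No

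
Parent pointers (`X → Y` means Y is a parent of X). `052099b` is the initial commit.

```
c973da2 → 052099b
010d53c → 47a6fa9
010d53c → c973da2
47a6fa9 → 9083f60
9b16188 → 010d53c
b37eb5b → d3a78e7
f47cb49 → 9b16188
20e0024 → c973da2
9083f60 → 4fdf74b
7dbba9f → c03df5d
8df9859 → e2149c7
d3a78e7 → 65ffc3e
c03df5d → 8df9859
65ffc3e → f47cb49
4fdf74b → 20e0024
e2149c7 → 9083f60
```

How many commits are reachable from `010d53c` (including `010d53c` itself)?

7

Walking parent pointers from 010d53c: reachable set = {010d53c, 052099b, 20e0024, 47a6fa9, 4fdf74b, 9083f60, c973da2}.
That is 7 commits.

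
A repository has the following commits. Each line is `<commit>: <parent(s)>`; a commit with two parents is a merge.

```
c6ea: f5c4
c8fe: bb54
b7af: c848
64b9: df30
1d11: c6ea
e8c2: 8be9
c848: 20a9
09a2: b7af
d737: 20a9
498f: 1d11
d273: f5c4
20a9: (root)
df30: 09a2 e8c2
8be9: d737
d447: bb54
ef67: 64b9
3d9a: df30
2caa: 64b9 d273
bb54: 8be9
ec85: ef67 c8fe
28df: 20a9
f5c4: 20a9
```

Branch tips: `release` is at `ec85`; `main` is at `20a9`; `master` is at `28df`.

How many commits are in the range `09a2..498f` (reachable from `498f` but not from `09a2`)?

4

Reachable from 498f: {1d11, 20a9, 498f, c6ea, f5c4}.
Reachable from 09a2: {09a2, 20a9, b7af, c848}.
In 498f's history but not 09a2's: {1d11, 498f, c6ea, f5c4} — 4 commits.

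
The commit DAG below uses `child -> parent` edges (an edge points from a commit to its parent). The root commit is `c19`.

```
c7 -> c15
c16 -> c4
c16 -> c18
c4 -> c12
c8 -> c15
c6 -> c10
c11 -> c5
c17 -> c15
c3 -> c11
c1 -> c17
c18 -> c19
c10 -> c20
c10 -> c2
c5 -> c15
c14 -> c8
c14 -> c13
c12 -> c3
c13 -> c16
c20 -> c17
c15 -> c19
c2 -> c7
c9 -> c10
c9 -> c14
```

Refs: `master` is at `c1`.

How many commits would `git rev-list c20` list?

4

Walking parent pointers from c20: reachable set = {c15, c17, c19, c20}.
That is 4 commits.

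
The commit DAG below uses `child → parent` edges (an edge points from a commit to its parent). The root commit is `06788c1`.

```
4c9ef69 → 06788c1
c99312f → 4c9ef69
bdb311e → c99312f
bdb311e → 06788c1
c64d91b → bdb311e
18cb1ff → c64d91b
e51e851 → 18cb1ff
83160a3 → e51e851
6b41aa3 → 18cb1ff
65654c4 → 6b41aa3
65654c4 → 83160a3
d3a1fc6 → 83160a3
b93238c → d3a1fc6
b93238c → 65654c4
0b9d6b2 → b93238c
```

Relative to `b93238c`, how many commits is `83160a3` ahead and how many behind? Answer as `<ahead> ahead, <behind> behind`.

Reachable from 83160a3: {06788c1, 18cb1ff, 4c9ef69, 83160a3, bdb311e, c64d91b, c99312f, e51e851}.
Reachable from b93238c: {06788c1, 18cb1ff, 4c9ef69, 65654c4, 6b41aa3, 83160a3, b93238c, bdb311e, c64d91b, c99312f, d3a1fc6, e51e851}.
Only in 83160a3's history (ahead): {} — 0.
Only in b93238c's history (behind): {65654c4, 6b41aa3, b93238c, d3a1fc6} — 4.

0 ahead, 4 behind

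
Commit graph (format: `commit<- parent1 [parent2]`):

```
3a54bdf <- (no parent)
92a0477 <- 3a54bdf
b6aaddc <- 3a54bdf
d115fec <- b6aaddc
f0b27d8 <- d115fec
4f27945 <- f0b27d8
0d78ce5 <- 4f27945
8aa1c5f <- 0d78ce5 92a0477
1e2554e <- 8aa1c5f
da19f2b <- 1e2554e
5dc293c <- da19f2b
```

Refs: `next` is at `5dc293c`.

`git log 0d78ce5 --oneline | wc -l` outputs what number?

Walking parent pointers from 0d78ce5: reachable set = {0d78ce5, 3a54bdf, 4f27945, b6aaddc, d115fec, f0b27d8}.
That is 6 commits.

6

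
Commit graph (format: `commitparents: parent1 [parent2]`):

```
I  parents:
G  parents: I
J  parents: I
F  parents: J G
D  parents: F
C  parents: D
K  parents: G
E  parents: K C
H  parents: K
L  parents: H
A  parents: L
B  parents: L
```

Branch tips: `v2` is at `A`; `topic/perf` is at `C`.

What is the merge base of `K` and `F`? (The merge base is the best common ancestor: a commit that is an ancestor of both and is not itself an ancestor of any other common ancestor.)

G

Ancestors of K: {G, I, K}.
Ancestors of F: {F, G, I, J}.
Common ancestors: {G, I}.
Among these, G is not an ancestor of any other common ancestor — it is the merge base.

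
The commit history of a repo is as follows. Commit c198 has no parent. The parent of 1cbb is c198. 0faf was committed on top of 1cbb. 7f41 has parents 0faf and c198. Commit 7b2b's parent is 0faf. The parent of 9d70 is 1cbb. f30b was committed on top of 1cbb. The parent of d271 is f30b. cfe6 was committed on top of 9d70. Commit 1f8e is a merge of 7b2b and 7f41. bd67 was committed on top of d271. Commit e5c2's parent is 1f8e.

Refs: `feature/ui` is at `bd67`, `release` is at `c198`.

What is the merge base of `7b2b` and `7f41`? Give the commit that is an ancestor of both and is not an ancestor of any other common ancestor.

Ancestors of 7b2b: {0faf, 1cbb, 7b2b, c198}.
Ancestors of 7f41: {0faf, 1cbb, 7f41, c198}.
Common ancestors: {0faf, 1cbb, c198}.
Among these, 0faf is not an ancestor of any other common ancestor — it is the merge base.

0faf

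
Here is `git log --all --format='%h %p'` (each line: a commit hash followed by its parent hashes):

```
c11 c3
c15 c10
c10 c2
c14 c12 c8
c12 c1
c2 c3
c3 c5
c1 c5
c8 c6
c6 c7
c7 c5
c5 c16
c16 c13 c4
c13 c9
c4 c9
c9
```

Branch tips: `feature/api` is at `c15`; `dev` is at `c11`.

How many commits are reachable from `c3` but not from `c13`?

4

Reachable from c3: {c13, c16, c3, c4, c5, c9}.
Reachable from c13: {c13, c9}.
In c3's history but not c13's: {c16, c3, c4, c5} — 4 commits.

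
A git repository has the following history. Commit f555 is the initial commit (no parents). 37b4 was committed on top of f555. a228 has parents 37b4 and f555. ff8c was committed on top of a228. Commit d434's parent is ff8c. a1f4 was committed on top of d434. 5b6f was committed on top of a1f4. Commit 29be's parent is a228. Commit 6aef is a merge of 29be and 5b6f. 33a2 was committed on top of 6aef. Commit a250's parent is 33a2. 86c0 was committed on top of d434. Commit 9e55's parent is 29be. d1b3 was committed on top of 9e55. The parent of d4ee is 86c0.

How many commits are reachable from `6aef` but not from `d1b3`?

Reachable from 6aef: {29be, 37b4, 5b6f, 6aef, a1f4, a228, d434, f555, ff8c}.
Reachable from d1b3: {29be, 37b4, 9e55, a228, d1b3, f555}.
In 6aef's history but not d1b3's: {5b6f, 6aef, a1f4, d434, ff8c} — 5 commits.

5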